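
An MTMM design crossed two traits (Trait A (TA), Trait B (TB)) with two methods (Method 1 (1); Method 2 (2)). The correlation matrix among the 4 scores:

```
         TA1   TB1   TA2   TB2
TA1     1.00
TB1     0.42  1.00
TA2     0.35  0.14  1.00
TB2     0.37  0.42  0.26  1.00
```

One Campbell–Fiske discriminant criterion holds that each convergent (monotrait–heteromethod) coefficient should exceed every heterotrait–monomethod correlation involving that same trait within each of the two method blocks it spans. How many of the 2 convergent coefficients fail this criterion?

Convergent coefficients and their comparison sets:
TA (methods 1·2): 0.35 vs {0.42, 0.26} → fail.
TB (methods 1·2): 0.42 vs {0.42, 0.26} → fail.
2 of 2 fail.

2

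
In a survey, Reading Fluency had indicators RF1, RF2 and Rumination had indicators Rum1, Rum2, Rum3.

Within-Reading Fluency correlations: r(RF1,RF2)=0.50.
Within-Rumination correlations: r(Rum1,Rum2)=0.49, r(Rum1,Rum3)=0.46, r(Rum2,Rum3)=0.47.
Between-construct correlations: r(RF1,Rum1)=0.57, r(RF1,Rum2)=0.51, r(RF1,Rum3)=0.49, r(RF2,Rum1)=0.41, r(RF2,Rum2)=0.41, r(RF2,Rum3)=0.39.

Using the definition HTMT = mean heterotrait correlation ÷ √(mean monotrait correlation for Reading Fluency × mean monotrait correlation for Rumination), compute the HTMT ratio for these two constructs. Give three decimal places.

Mean heterotrait r = 2.78/6 = 0.4633.
Mean within-RF = 0.50/1 = 0.5000; mean within-Rum = 1.42/3 = 0.4733.
Geometric mean = √(0.5000 × 0.4733) = 0.4865.
HTMT = 0.4633 / 0.4865 = 0.952.

0.952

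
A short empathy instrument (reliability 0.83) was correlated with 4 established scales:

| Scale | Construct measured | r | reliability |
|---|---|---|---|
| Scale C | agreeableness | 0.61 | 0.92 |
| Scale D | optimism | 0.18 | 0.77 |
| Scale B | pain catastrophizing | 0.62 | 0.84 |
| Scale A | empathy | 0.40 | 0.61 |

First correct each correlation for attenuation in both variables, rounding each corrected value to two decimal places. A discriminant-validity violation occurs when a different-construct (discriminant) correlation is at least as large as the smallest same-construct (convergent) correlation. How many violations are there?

2

Disattenuated r (r / √(r_scale · r_new)):
  Scale C (disc): 0.61 / √(0.92·0.83) = 0.70
  Scale D (disc): 0.18 / √(0.77·0.83) = 0.23
  Scale B (disc): 0.62 / √(0.84·0.83) = 0.74
  Scale A (conv): 0.40 / √(0.61·0.83) = 0.56
Smallest convergent = 0.56. Discriminant values: 0.70, 0.23, 0.74; count ≥ 0.56 → 2.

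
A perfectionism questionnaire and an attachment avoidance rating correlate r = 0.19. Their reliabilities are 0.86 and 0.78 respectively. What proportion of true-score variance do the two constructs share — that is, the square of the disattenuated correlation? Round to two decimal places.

0.05

Disattenuated r = 0.19 / √(0.86 × 0.78) = 0.19 / 0.8190 = 0.2320.
Shared true-score variance = 0.2320² = 0.0538 ≈ 0.05.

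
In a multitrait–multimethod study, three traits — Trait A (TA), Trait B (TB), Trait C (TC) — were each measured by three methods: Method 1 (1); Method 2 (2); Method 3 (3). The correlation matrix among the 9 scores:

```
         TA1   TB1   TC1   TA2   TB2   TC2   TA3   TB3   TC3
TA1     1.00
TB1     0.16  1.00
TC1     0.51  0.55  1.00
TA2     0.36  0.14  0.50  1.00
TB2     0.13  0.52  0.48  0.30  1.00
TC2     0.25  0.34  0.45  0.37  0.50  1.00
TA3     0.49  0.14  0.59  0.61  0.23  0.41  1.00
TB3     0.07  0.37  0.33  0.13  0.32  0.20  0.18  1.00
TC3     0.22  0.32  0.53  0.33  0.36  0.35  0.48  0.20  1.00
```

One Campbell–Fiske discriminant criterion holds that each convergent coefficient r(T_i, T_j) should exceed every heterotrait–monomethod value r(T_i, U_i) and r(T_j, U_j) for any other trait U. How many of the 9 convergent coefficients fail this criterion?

8

Convergent coefficients and their comparison sets:
TA (methods 1·2): 0.36 vs {0.16, 0.30, 0.51, 0.37} → fail.
TA (methods 1·3): 0.49 vs {0.16, 0.18, 0.51, 0.48} → fail.
TA (methods 2·3): 0.61 vs {0.30, 0.18, 0.37, 0.48} → pass.
TB (methods 1·2): 0.52 vs {0.16, 0.30, 0.55, 0.50} → fail.
TB (methods 1·3): 0.37 vs {0.16, 0.18, 0.55, 0.20} → fail.
TB (methods 2·3): 0.32 vs {0.30, 0.18, 0.50, 0.20} → fail.
TC (methods 1·2): 0.45 vs {0.51, 0.37, 0.55, 0.50} → fail.
TC (methods 1·3): 0.53 vs {0.51, 0.48, 0.55, 0.20} → fail.
TC (methods 2·3): 0.35 vs {0.37, 0.48, 0.50, 0.20} → fail.
8 of 9 fail.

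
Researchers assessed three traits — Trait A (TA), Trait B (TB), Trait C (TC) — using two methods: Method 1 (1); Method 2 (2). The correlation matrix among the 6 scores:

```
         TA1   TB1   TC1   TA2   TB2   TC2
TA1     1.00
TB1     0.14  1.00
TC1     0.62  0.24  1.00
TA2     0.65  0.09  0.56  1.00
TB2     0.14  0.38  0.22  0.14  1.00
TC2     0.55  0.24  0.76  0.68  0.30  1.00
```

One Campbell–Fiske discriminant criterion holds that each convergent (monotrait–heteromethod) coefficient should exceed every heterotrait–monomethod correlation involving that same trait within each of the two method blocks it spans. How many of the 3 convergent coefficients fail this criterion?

Each convergent coefficient versus the relevant comparison correlations:
TA (methods 1·2): 0.65 vs {0.14, 0.14, 0.62, 0.68} → fail.
TB (methods 1·2): 0.38 vs {0.14, 0.14, 0.24, 0.30} → pass.
TC (methods 1·2): 0.76 vs {0.62, 0.68, 0.24, 0.30} → pass.
1 of 3 fail.

1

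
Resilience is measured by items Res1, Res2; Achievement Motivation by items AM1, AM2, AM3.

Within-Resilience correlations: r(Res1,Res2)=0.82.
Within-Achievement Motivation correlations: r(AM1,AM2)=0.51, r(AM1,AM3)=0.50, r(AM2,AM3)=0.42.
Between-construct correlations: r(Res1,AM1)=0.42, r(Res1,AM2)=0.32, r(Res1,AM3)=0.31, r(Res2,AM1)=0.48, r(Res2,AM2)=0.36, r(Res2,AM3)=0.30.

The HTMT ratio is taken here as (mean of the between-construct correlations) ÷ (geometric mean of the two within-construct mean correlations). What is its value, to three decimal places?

0.584

Mean heterotrait r = 2.19/6 = 0.3650.
Mean within-Res = 0.82/1 = 0.8200; mean within-AM = 1.43/3 = 0.4767.
Geometric mean = √(0.8200 × 0.4767) = 0.6252.
HTMT = 0.3650 / 0.6252 = 0.584.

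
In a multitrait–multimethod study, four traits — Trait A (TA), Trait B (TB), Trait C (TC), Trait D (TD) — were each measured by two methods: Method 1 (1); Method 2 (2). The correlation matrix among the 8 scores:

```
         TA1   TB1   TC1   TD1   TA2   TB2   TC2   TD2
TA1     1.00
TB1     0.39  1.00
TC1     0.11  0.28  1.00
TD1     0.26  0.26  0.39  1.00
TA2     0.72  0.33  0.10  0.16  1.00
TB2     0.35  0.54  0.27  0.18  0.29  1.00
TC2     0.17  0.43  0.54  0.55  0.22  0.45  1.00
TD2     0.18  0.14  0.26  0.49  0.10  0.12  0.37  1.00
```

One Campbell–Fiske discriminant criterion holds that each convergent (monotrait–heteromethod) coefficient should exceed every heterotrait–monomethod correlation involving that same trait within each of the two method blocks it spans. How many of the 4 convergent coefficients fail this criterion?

0

Each convergent coefficient versus the relevant comparison correlations:
TA (methods 1·2): 0.72 vs {0.39, 0.29, 0.11, 0.22, 0.26, 0.10} → pass.
TB (methods 1·2): 0.54 vs {0.39, 0.29, 0.28, 0.45, 0.26, 0.12} → pass.
TC (methods 1·2): 0.54 vs {0.11, 0.22, 0.28, 0.45, 0.39, 0.37} → pass.
TD (methods 1·2): 0.49 vs {0.26, 0.10, 0.26, 0.12, 0.39, 0.37} → pass.
0 of 4 fail.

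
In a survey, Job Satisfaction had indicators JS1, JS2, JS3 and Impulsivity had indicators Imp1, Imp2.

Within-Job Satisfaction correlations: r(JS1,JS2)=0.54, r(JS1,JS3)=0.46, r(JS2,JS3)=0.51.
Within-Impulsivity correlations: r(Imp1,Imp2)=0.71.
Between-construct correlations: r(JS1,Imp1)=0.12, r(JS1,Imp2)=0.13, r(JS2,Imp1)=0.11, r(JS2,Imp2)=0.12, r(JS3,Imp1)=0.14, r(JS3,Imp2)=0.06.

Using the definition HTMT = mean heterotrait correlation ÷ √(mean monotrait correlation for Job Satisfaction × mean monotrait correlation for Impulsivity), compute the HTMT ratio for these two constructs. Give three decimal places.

Mean heterotrait r = 0.68/6 = 0.1133.
Mean within-JS = 1.51/3 = 0.5033; mean within-Imp = 0.71/1 = 0.7100.
Geometric mean = √(0.5033 × 0.7100) = 0.5978.
HTMT = 0.1133 / 0.5978 = 0.190.

0.190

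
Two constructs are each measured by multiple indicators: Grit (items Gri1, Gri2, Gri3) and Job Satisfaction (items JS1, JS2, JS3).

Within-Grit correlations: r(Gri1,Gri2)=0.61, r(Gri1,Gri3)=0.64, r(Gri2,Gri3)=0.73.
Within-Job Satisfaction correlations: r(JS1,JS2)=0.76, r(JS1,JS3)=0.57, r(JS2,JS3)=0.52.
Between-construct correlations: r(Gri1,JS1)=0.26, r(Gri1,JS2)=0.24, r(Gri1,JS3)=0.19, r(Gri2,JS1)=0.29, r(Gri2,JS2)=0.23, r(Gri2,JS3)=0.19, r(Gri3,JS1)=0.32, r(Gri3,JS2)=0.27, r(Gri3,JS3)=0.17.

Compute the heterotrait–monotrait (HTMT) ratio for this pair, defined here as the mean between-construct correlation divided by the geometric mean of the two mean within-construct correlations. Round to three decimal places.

Between-construct mean = 2.16/9 = 0.2400.
Mean within-Gri = 1.98/3 = 0.6600; mean within-JS = 1.85/3 = 0.6167.
Geometric mean = √(0.6600 × 0.6167) = 0.6380.
HTMT = 0.2400 / 0.6380 = 0.376.

0.376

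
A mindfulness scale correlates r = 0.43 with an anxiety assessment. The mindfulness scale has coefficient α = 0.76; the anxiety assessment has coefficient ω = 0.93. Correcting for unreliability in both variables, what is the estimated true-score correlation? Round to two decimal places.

0.51

r_true = r_obs / √(r_xx · r_yy) = 0.43 / √(0.76 × 0.93) = 0.43 / √0.7068 = 0.43 / 0.8407 ≈ 0.51.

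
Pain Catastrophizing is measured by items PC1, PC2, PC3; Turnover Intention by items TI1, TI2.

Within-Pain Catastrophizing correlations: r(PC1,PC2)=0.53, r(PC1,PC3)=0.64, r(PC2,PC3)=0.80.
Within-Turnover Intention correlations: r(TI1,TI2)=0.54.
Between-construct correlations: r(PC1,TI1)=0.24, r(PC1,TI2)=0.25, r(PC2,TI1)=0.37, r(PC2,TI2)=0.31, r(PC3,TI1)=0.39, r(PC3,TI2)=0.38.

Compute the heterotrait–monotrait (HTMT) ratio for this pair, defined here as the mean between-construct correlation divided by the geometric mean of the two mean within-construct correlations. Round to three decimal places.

0.543

Between-construct mean = 1.94/6 = 0.3233.
Mean within-PC = 1.97/3 = 0.6567; mean within-TI = 0.54/1 = 0.5400.
Geometric mean = √(0.6567 × 0.5400) = 0.5955.
HTMT = 0.3233 / 0.5955 = 0.543.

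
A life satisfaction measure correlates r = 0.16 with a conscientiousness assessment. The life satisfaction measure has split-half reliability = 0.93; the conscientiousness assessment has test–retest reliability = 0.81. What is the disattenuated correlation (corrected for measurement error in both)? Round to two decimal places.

r_true = r_obs / √(r_xx · r_yy) = 0.16 / √(0.93 × 0.81) = 0.16 / √0.7533 = 0.16 / 0.8679 ≈ 0.18.

0.18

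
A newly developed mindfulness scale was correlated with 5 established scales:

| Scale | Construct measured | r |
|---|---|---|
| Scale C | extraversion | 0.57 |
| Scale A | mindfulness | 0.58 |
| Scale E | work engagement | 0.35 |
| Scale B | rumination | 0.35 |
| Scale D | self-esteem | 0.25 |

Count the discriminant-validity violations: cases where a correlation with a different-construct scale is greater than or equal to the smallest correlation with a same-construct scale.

Convergent (same construct = mindfulness): Scale A.
Smallest convergent = 0.58. Discriminant values: 0.57, 0.35, 0.35, 0.25; count ≥ 0.58 → 0.

0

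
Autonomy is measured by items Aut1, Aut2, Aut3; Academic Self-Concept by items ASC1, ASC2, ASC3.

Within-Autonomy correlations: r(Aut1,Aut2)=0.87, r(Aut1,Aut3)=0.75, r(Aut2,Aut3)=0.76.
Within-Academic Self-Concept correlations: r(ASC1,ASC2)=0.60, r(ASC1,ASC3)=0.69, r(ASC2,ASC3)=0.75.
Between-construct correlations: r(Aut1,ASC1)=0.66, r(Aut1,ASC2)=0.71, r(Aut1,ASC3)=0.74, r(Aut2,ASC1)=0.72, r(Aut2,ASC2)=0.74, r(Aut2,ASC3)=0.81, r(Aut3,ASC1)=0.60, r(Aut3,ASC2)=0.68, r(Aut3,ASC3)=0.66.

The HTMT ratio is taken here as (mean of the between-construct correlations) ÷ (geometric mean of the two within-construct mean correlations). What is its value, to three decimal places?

Between-construct mean = 6.32/9 = 0.7022.
Mean within-Aut = 2.38/3 = 0.7933; mean within-ASC = 2.04/3 = 0.6800.
Geometric mean = √(0.7933 × 0.6800) = 0.7345.
HTMT = 0.7022 / 0.7345 = 0.956.

0.956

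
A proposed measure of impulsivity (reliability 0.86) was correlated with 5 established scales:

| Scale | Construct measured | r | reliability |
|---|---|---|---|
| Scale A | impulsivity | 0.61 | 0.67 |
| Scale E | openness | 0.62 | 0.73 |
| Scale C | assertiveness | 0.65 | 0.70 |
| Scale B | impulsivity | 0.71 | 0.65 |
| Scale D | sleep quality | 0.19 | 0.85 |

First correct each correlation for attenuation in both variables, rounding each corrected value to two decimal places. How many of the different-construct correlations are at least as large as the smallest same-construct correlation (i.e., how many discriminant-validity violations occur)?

Disattenuated r (r / √(r_scale · r_new)):
  Scale A (conv): 0.61 / √(0.67·0.86) = 0.80
  Scale E (disc): 0.62 / √(0.73·0.86) = 0.78
  Scale C (disc): 0.65 / √(0.70·0.86) = 0.84
  Scale B (conv): 0.71 / √(0.65·0.86) = 0.95
  Scale D (disc): 0.19 / √(0.85·0.86) = 0.22
Smallest convergent = 0.80. Discriminant values: 0.78, 0.84, 0.22; count ≥ 0.80 → 1.

1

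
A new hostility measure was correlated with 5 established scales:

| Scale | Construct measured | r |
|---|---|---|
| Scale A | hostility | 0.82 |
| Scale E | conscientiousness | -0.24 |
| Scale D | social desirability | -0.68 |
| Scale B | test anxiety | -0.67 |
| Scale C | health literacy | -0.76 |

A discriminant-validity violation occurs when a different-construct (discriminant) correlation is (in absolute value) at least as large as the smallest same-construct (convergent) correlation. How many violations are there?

0

Convergent (same construct = hostility): Scale A.
Smallest convergent = 0.82. Discriminant |r|: 0.24, 0.68, 0.67, 0.76; count ≥ 0.82 → 0.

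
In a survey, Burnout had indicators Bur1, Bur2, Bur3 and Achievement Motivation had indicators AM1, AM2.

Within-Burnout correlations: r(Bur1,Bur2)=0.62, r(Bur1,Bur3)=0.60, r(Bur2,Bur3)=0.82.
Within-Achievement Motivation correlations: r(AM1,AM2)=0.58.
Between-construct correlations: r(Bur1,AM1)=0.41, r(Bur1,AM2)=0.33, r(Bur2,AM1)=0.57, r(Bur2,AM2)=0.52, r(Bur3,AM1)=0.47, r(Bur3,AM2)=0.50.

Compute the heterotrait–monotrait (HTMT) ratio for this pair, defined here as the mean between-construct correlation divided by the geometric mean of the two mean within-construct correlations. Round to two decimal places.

Between-construct mean = 2.80/6 = 0.4667.
Mean within-Bur = 2.04/3 = 0.6800; mean within-AM = 0.58/1 = 0.5800.
Geometric mean = √(0.6800 × 0.5800) = 0.6280.
HTMT = 0.4667 / 0.6280 = 0.74.

0.74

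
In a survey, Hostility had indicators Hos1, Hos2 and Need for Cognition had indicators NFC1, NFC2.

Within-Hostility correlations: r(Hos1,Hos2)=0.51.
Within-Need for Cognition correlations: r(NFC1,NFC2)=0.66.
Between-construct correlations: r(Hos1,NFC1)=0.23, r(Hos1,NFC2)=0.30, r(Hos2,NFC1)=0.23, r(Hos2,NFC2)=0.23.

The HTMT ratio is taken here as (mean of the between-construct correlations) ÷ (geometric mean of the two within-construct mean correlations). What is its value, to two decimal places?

0.43

Mean between = 0.99/4 = 0.2475.
Mean within-Hos = 0.51/1 = 0.5100; mean within-NFC = 0.66/1 = 0.6600.
Geometric mean = √(0.5100 × 0.6600) = 0.5802.
HTMT = 0.2475 / 0.5802 = 0.43.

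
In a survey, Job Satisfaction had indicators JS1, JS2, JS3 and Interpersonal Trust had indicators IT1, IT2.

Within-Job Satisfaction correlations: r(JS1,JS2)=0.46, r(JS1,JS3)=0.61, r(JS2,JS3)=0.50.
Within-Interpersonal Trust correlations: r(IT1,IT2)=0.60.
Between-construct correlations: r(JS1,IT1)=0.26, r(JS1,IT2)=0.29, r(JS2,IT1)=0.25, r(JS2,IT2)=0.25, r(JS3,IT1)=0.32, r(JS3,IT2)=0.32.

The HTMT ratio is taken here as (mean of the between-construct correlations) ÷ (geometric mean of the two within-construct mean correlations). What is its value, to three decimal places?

0.503

Between-construct mean = 1.69/6 = 0.2817.
Mean within-JS = 1.57/3 = 0.5233; mean within-IT = 0.60/1 = 0.6000.
Geometric mean = √(0.5233 × 0.6000) = 0.5603.
HTMT = 0.2817 / 0.5603 = 0.503.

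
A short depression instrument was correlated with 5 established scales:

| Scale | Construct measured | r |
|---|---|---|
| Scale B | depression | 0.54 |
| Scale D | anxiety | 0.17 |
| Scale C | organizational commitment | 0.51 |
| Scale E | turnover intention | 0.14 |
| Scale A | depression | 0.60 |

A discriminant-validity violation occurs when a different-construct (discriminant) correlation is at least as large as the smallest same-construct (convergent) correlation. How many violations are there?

Convergent (same construct = depression): Scale B, Scale A.
Smallest convergent = 0.54. Discriminant values: 0.17, 0.51, 0.14; count ≥ 0.54 → 0.

0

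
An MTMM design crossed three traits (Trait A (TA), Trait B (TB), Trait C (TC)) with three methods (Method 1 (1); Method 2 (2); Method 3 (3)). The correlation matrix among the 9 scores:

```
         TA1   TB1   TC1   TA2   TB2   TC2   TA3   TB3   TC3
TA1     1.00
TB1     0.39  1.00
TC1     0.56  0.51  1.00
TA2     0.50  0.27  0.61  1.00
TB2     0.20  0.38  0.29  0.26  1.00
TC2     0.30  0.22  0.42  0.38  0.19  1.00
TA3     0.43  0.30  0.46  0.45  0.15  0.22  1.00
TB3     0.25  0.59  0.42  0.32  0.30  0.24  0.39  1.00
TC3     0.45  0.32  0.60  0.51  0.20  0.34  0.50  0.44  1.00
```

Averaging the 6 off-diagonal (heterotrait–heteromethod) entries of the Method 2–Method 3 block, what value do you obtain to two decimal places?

0.27

HTHM values (method 2 × method 3): 0.32, 0.51, 0.15, 0.20, 0.22, 0.24; mean = 1.64/6 = 0.27.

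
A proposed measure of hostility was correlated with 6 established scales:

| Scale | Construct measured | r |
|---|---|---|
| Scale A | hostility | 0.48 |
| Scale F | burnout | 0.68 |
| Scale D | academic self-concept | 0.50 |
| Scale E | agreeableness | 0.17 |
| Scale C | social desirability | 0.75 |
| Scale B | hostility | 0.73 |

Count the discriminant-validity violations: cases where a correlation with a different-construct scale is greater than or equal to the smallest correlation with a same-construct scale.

Convergent (same construct = hostility): Scale A, Scale B.
Smallest convergent = 0.48. Discriminant values: 0.68, 0.50, 0.17, 0.75; count ≥ 0.48 → 3.

3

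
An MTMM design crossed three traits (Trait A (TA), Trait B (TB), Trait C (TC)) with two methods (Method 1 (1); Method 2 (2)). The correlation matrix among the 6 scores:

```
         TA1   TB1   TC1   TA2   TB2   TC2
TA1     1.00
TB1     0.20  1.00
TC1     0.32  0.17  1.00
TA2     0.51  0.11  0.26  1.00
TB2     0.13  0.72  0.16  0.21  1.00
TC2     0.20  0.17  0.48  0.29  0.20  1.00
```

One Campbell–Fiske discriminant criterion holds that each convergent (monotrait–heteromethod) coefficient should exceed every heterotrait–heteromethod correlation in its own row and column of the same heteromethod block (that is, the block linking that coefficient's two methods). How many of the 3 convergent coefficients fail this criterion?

0

Checking each validity diagonal entry against its comparison values:
TA (methods 1·2): 0.51 vs {0.13, 0.11, 0.20, 0.26} → pass.
TB (methods 1·2): 0.72 vs {0.11, 0.13, 0.17, 0.16} → pass.
TC (methods 1·2): 0.48 vs {0.26, 0.20, 0.16, 0.17} → pass.
0 of 3 fail.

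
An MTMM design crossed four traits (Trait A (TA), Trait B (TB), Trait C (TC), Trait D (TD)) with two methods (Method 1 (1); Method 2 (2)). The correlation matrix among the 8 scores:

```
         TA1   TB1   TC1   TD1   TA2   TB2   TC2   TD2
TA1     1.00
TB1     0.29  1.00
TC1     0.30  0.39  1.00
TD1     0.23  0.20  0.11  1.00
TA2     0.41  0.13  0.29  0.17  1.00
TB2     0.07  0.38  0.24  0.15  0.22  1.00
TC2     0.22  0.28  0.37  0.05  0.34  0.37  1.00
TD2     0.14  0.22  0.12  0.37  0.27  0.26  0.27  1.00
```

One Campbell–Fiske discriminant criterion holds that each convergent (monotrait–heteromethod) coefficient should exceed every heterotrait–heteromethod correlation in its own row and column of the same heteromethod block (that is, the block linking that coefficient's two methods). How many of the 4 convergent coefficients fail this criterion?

Convergent coefficients and their comparison sets:
TA (methods 1·2): 0.41 vs {0.07, 0.13, 0.22, 0.29, 0.14, 0.17} → pass.
TB (methods 1·2): 0.38 vs {0.13, 0.07, 0.28, 0.24, 0.22, 0.15} → pass.
TC (methods 1·2): 0.37 vs {0.29, 0.22, 0.24, 0.28, 0.12, 0.05} → pass.
TD (methods 1·2): 0.37 vs {0.17, 0.14, 0.15, 0.22, 0.05, 0.12} → pass.
0 of 4 fail.

0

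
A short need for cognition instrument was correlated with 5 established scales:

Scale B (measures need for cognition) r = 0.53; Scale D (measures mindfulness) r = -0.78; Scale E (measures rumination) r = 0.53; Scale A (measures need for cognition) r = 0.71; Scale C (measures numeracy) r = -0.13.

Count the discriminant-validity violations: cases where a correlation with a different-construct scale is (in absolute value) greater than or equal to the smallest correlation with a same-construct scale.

Convergent (same construct = need for cognition): Scale B, Scale A.
Smallest convergent = 0.53. Discriminant |r|: 0.78, 0.53, 0.13; count ≥ 0.53 → 2.

2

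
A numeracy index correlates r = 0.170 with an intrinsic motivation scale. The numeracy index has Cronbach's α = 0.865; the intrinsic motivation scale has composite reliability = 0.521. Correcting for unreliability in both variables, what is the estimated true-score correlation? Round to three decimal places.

0.253

r_true = r_obs / √(r_xx · r_yy) = 0.170 / √(0.865 × 0.521) = 0.170 / √0.450665 = 0.170 / 0.6713 ≈ 0.253.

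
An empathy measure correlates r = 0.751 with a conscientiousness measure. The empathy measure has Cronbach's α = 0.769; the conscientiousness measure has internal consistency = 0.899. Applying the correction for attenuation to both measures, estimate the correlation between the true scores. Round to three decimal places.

0.903

r_true = r_obs / √(r_xx · r_yy) = 0.751 / √(0.769 × 0.899) = 0.751 / √0.691331 = 0.751 / 0.8315 ≈ 0.903.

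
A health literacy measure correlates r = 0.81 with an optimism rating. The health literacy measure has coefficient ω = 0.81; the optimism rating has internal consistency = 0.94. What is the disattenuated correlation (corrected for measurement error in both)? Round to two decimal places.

0.93

r_true = r_obs / √(r_xx · r_yy) = 0.81 / √(0.81 × 0.94) = 0.81 / √0.7614 = 0.81 / 0.8726 ≈ 0.93.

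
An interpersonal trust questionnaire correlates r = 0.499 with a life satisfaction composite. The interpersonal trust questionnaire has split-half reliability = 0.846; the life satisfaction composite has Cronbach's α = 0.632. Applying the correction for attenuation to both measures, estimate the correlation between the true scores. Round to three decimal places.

r_true = r_obs / √(r_xx · r_yy) = 0.499 / √(0.846 × 0.632) = 0.499 / √0.534672 = 0.499 / 0.7312 ≈ 0.682.

0.682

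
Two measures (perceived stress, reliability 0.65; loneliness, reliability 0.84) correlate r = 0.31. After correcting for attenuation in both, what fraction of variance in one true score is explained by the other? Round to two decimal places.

Disattenuated r = 0.31 / √(0.65 × 0.84) = 0.31 / 0.7389 = 0.4195.
Shared true-score variance = 0.4195² = 0.1760 ≈ 0.18.

0.18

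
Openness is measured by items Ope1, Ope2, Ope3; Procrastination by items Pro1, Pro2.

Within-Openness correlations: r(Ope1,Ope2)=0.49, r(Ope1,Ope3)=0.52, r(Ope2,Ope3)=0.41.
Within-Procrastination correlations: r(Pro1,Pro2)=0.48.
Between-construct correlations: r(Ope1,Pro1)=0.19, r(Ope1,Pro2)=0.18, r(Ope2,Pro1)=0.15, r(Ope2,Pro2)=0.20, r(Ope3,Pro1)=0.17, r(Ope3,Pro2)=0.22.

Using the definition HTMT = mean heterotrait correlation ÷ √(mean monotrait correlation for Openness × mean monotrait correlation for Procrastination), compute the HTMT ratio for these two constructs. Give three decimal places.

Mean between = 1.11/6 = 0.1850.
Mean within-Ope = 1.42/3 = 0.4733; mean within-Pro = 0.48/1 = 0.4800.
Geometric mean = √(0.4733 × 0.4800) = 0.4766.
HTMT = 0.1850 / 0.4766 = 0.388.

0.388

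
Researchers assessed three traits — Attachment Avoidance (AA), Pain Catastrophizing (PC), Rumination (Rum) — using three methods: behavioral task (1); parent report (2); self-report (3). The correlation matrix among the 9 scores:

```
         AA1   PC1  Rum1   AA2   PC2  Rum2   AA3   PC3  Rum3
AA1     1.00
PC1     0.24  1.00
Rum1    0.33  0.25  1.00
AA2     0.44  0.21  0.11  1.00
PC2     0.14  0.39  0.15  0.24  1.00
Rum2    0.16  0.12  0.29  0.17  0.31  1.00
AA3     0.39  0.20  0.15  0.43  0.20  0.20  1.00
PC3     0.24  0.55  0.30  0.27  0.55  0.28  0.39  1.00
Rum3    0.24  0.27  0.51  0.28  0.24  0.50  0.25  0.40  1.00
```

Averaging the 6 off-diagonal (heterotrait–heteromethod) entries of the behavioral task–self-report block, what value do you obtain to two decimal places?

0.23

HTHM values (method 1 × method 3): 0.24, 0.24, 0.20, 0.27, 0.15, 0.30; mean = 1.40/6 = 0.23.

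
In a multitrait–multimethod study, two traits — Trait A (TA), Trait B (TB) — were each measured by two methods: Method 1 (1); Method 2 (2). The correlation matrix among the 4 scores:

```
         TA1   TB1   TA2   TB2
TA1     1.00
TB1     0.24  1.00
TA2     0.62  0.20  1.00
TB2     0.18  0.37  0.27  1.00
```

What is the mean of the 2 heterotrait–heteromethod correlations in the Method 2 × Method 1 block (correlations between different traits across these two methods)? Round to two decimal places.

HTHM values (method 2 × method 1): 0.20, 0.18; mean = 0.38/2 = 0.19.

0.19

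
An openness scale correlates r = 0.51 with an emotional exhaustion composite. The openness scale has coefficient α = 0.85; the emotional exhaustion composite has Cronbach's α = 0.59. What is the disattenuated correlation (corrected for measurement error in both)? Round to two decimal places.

r_true = r_obs / √(r_xx · r_yy) = 0.51 / √(0.85 × 0.59) = 0.51 / √0.5015 = 0.51 / 0.7082 ≈ 0.72.

0.72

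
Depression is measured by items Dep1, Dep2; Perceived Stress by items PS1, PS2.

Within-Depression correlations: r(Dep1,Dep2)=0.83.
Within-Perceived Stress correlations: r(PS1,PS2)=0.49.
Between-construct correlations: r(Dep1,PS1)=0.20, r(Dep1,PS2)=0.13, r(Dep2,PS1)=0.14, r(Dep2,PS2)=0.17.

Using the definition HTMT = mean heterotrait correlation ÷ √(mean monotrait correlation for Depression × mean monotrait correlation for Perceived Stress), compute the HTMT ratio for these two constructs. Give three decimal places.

0.251

Between-construct mean = 0.64/4 = 0.1600.
Mean within-Dep = 0.83/1 = 0.8300; mean within-PS = 0.49/1 = 0.4900.
Geometric mean = √(0.8300 × 0.4900) = 0.6377.
HTMT = 0.1600 / 0.6377 = 0.251.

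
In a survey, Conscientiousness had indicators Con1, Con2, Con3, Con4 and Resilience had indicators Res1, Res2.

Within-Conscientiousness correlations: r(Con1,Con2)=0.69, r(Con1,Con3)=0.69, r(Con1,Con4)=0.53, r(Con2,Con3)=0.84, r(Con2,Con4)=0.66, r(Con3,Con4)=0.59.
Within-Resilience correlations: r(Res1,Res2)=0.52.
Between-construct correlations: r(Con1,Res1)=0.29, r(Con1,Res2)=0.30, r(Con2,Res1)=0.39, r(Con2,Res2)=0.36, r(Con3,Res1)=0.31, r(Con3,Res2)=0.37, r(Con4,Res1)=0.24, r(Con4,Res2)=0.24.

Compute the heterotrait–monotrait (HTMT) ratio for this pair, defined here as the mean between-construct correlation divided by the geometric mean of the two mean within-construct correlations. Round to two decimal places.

0.53

Mean heterotrait r = 2.50/8 = 0.3125.
Mean within-Con = 4.00/6 = 0.6667; mean within-Res = 0.52/1 = 0.5200.
Geometric mean = √(0.6667 × 0.5200) = 0.5888.
HTMT = 0.3125 / 0.5888 = 0.53.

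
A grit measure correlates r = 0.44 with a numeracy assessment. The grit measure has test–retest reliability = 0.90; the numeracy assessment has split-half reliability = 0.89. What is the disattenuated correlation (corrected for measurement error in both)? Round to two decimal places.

r_true = r_obs / √(r_xx · r_yy) = 0.44 / √(0.90 × 0.89) = 0.44 / √0.8010 = 0.44 / 0.8950 ≈ 0.49.

0.49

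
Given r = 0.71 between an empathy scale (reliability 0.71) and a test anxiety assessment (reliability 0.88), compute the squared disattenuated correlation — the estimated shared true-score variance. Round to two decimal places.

0.81

Disattenuated r = 0.71 / √(0.71 × 0.88) = 0.71 / 0.7904 = 0.8983.
Shared true-score variance = 0.8983² = 0.8069 ≈ 0.81.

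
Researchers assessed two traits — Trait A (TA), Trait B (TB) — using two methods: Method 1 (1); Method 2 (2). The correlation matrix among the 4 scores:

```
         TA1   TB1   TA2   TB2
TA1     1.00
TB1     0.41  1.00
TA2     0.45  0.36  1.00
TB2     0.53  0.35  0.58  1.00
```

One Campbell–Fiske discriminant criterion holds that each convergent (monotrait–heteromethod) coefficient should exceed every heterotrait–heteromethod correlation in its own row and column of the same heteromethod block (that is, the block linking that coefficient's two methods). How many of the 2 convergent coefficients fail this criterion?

Convergent coefficients and their comparison sets:
TA (methods 1·2): 0.45 vs {0.53, 0.36} → fail.
TB (methods 1·2): 0.35 vs {0.36, 0.53} → fail.
2 of 2 fail.

2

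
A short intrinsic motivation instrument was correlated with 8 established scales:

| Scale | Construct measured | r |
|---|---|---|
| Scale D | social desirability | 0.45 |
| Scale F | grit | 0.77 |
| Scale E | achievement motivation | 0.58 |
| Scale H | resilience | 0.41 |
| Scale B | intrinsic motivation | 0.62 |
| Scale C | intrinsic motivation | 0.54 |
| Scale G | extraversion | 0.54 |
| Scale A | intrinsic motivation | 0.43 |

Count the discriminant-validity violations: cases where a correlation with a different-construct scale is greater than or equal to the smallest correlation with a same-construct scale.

Convergent (same construct = intrinsic motivation): Scale B, Scale C, Scale A.
Smallest convergent = 0.43. Discriminant values: 0.45, 0.77, 0.58, 0.41, 0.54; count ≥ 0.43 → 4.

4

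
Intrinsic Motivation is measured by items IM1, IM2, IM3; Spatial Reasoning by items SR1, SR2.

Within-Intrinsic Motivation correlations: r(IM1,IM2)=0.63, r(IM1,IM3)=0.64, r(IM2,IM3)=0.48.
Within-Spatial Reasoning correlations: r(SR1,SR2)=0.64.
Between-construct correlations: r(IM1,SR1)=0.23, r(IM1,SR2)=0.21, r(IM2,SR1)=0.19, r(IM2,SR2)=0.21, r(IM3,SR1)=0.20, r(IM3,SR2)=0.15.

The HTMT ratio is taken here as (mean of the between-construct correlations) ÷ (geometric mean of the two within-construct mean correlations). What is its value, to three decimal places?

Between-construct mean = 1.19/6 = 0.1983.
Mean within-IM = 1.75/3 = 0.5833; mean within-SR = 0.64/1 = 0.6400.
Geometric mean = √(0.5833 × 0.6400) = 0.6110.
HTMT = 0.1983 / 0.6110 = 0.325.

0.325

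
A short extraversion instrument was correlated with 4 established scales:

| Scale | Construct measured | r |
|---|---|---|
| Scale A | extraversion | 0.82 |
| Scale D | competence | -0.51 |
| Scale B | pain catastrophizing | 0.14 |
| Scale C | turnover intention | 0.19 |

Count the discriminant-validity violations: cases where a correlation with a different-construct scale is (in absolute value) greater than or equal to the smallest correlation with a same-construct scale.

Convergent (same construct = extraversion): Scale A.
Smallest convergent = 0.82. Discriminant |r|: 0.51, 0.14, 0.19; count ≥ 0.82 → 0.

0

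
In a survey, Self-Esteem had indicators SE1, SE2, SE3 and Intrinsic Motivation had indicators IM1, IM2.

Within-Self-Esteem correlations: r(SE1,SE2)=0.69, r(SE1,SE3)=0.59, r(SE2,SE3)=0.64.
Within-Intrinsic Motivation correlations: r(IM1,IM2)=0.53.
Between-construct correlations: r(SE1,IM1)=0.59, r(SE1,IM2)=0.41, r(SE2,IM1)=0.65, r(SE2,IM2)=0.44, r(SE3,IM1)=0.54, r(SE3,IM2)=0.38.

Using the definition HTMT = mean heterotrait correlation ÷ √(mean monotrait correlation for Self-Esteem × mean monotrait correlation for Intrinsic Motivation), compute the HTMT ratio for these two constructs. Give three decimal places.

0.861

Mean heterotrait r = 3.01/6 = 0.5017.
Mean within-SE = 1.92/3 = 0.6400; mean within-IM = 0.53/1 = 0.5300.
Geometric mean = √(0.6400 × 0.5300) = 0.5824.
HTMT = 0.5017 / 0.5824 = 0.861.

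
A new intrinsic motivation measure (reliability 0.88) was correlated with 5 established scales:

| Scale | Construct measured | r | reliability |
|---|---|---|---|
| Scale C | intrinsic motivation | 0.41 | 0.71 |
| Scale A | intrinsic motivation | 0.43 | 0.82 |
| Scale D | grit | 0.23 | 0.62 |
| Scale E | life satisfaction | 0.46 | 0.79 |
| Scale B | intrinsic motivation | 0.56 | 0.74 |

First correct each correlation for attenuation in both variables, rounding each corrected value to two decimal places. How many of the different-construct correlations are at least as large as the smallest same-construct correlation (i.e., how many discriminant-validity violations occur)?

1

Disattenuated r (r / √(r_scale · r_new)):
  Scale C (conv): 0.41 / √(0.71·0.88) = 0.52
  Scale A (conv): 0.43 / √(0.82·0.88) = 0.51
  Scale D (disc): 0.23 / √(0.62·0.88) = 0.31
  Scale E (disc): 0.46 / √(0.79·0.88) = 0.55
  Scale B (conv): 0.56 / √(0.74·0.88) = 0.69
Smallest convergent = 0.51. Discriminant values: 0.31, 0.55; count ≥ 0.51 → 1.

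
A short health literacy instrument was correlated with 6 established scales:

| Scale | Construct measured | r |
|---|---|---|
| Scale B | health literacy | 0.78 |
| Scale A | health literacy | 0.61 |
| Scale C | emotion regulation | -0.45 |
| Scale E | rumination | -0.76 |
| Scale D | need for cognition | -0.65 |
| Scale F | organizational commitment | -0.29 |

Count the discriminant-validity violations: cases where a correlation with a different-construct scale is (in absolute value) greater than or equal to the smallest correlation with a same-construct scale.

Convergent (same construct = health literacy): Scale B, Scale A.
Smallest convergent = 0.61. Discriminant |r|: 0.45, 0.76, 0.65, 0.29; count ≥ 0.61 → 2.

2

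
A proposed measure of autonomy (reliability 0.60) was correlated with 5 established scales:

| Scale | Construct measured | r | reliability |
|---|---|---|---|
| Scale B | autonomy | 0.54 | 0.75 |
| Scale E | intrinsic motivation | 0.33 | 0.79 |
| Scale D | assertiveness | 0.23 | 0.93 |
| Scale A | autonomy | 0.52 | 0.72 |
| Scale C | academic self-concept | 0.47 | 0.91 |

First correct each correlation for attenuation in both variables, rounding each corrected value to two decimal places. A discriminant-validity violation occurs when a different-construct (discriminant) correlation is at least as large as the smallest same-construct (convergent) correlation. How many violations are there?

Disattenuated r (r / √(r_scale · r_new)):
  Scale B (conv): 0.54 / √(0.75·0.60) = 0.80
  Scale E (disc): 0.33 / √(0.79·0.60) = 0.48
  Scale D (disc): 0.23 / √(0.93·0.60) = 0.31
  Scale A (conv): 0.52 / √(0.72·0.60) = 0.79
  Scale C (disc): 0.47 / √(0.91·0.60) = 0.64
Smallest convergent = 0.79. Discriminant values: 0.48, 0.31, 0.64; count ≥ 0.79 → 0.

0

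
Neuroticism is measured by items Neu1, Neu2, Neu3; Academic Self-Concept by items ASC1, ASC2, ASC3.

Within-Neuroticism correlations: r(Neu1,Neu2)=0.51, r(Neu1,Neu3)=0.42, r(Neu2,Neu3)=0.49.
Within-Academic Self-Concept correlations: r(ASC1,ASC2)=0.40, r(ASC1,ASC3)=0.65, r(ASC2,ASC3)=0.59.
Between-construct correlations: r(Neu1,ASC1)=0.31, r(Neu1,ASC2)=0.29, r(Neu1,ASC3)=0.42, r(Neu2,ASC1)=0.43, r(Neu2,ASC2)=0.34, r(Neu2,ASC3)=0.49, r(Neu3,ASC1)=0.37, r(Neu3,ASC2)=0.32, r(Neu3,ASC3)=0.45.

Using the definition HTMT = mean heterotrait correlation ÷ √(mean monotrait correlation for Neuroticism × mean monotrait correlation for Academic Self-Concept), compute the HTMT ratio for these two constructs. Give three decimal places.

Between-construct mean = 3.42/9 = 0.3800.
Mean within-Neu = 1.42/3 = 0.4733; mean within-ASC = 1.64/3 = 0.5467.
Geometric mean = √(0.4733 × 0.5467) = 0.5087.
HTMT = 0.3800 / 0.5087 = 0.747.

0.747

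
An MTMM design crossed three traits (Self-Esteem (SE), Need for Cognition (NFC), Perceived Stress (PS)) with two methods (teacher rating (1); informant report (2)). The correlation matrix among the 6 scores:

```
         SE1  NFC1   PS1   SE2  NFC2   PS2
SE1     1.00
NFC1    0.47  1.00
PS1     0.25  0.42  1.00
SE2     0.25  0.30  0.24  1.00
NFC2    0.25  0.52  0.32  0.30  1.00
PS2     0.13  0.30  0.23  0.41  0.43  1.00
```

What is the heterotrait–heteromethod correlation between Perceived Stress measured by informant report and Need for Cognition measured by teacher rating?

0.30

Different traits and methods: r(PS2, NFC1) = 0.30.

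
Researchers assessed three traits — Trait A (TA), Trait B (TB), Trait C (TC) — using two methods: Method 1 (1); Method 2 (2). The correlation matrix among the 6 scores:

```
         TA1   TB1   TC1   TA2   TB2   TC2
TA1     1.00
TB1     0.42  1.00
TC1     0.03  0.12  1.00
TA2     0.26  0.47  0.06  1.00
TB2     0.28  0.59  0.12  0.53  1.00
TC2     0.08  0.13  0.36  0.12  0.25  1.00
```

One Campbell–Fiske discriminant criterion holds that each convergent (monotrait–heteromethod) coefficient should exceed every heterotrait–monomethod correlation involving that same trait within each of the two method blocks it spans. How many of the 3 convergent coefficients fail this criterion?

Checking each validity diagonal entry against its comparison values:
TA (methods 1·2): 0.26 vs {0.42, 0.53, 0.03, 0.12} → fail.
TB (methods 1·2): 0.59 vs {0.42, 0.53, 0.12, 0.25} → pass.
TC (methods 1·2): 0.36 vs {0.03, 0.12, 0.12, 0.25} → pass.
1 of 3 fail.

1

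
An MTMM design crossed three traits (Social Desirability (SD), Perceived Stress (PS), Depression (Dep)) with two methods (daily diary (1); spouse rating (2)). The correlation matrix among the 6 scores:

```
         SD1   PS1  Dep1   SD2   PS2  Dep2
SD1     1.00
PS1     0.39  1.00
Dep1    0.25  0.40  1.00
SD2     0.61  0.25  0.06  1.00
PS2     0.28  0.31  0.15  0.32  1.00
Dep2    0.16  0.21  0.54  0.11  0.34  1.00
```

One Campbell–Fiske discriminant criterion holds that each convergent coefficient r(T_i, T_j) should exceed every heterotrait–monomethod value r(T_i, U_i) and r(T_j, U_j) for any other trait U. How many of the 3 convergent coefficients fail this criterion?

Each convergent coefficient versus the relevant comparison correlations:
SD (methods 1·2): 0.61 vs {0.39, 0.32, 0.25, 0.11} → pass.
PS (methods 1·2): 0.31 vs {0.39, 0.32, 0.40, 0.34} → fail.
Dep (methods 1·2): 0.54 vs {0.25, 0.11, 0.40, 0.34} → pass.
1 of 3 fail.

1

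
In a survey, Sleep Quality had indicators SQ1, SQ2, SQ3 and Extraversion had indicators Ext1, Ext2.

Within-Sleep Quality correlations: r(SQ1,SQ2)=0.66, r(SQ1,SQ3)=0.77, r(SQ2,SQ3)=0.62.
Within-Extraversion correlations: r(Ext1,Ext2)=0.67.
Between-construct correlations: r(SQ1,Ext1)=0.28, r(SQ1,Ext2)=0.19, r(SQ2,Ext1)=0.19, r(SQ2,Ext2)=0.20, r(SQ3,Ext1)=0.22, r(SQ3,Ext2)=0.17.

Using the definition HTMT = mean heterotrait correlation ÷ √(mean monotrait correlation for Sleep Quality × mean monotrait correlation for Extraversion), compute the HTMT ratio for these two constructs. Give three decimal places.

Mean between = 1.25/6 = 0.2083.
Mean within-SQ = 2.05/3 = 0.6833; mean within-Ext = 0.67/1 = 0.6700.
Geometric mean = √(0.6833 × 0.6700) = 0.6766.
HTMT = 0.2083 / 0.6766 = 0.308.

0.308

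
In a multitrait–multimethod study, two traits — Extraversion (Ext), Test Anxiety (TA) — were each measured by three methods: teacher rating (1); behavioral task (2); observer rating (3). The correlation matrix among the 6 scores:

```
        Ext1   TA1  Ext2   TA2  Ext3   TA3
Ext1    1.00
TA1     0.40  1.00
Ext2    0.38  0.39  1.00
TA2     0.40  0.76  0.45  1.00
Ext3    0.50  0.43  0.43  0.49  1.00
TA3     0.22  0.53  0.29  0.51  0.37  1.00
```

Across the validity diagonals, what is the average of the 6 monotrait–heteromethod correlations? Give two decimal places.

0.52

Convergent values: 0.38, 0.50, 0.43, 0.76, 0.53, 0.51; mean = 3.11/6 = 0.52.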